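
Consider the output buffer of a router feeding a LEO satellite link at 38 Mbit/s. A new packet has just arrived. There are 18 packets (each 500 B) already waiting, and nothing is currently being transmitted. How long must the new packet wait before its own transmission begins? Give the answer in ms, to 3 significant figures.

1.89 ms

Each queued packet: L/R = 4000/38000000 = 0.105263 ms.
18 queued → 1.89474 ms.
Queuing delay = 1.89 ms.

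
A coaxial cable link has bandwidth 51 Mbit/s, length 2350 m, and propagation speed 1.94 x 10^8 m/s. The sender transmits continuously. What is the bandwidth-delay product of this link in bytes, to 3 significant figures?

Propagation delay = 2350 / 194000000 = 1.21134e-05 s.
BDP = R × t_prop = 51000000 × 1.21134e-05 = 617.784 bits.
In bytes: 617.784/8 = 77.2 bytes.

77.2 bytes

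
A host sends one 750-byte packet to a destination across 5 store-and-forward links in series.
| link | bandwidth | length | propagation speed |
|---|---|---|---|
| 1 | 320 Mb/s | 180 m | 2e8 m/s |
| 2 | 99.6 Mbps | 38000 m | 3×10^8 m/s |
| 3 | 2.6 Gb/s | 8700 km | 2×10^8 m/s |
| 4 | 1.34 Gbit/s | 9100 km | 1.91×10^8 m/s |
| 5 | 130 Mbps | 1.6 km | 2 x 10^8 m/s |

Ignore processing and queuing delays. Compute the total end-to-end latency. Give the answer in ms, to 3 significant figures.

91.4 ms

L = 750 × 8 = 6000 bits.
Transmission delays (L/R per hop): 0.01875, 0.060241, 0.00230769, 0.00447761, 0.0461538 ms; sum = 0.13193 ms.
Propagation delays (d/s per hop): 0.0009, 0.126667, 43.5, 47.644, 0.008 ms; sum = 91.2795 ms.
End-to-end = 91.4 ms.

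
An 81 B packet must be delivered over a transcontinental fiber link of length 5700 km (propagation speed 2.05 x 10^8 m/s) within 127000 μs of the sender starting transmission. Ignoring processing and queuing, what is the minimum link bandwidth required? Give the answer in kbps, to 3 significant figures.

L = 648 bits.
Propagation delay = 5700000 / 2.05e+08 = 27804.9 μs.
Transmission budget = 127000 − 27804.9 = 99195.1 μs.
R ≥ L / t_tx = 648 bits / 0.0991951 s = 6.53 kbps.

6.53 kbps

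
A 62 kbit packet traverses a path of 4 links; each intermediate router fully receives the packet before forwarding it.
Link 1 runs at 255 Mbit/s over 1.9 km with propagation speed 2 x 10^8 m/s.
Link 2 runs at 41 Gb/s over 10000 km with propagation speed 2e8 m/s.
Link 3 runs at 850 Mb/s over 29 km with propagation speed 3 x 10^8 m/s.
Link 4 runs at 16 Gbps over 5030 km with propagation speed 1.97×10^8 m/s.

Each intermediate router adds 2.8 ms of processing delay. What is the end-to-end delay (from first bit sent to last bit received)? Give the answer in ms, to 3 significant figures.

L = 62000 bits.
Transmission delays (L/R per hop): 0.243137, 0.0015122, 0.0729412, 0.003875 ms; sum = 0.321466 ms.
Propagation delays (d/s per hop): 0.0095, 50, 0.0966667, 25.533 ms; sum = 75.6392 ms.
Processing at 3 router(s): 3 × 2.8 ms = 8.4 ms.
End-to-end = 84.4 ms.

84.4 ms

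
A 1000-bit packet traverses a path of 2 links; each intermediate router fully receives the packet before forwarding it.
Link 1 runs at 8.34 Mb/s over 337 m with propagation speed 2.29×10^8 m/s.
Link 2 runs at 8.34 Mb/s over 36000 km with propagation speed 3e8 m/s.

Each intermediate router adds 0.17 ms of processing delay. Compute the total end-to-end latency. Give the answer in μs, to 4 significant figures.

Transmission delay per hop = L/R = 1000/8340000 = 119.904 μs; 2 hops → 239.808 μs.
Propagation delays (d/s per hop): 1.47162, 120000 μs; sum = 120001 μs.
Processing at 1 router(s): 1 × 0.17 ms = 170 μs.
End-to-end = 120400 μs.

120400 μs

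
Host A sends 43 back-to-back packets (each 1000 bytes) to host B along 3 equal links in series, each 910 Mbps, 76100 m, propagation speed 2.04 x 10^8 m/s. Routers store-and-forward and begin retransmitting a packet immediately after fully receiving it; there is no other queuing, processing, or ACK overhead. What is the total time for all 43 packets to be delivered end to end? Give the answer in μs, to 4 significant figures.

1515 μs

Per-hop transmission t_tx = L/R = 8000/910000000 = 8.79121 μs.
Per-hop propagation t_prop = 76100/204000000 = 373.039 μs.
Pipeline fill: first packet needs 3·t_tx to clear all hops; remaining 42 packets each add one t_tx.
Total = (3+43-1)·t_tx + 3·t_prop = 45·8.79121 + 3·373.039 = 1515 μs.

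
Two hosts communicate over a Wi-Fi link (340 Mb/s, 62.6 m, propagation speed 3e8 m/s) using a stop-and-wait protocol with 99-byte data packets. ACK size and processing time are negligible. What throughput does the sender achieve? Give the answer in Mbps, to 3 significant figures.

288 Mbps

t_tx = L/R = 792/340000000 = 2.32941e-06 s.
t_prop = 62.6/300000000 = 2.08667e-07 s; RTT = 4.17333e-07 s.
Cycle = t_tx + RTT = 2.74675e-06 s.
Throughput = L / cycle = 792 / 2.74675e-06 = 288 Mbps.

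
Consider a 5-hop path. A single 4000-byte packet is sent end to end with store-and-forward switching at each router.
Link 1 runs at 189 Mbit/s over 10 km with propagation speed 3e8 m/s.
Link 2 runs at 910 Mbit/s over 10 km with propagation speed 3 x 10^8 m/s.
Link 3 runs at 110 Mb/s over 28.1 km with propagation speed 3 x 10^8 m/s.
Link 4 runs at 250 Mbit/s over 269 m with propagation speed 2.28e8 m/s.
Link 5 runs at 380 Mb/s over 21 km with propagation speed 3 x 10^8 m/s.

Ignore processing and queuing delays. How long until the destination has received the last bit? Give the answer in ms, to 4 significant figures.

L = 4000 × 8 = 32000 bits.
Transmission delays (L/R per hop): 0.169312, 0.0351648, 0.290909, 0.128, 0.0842105 ms; sum = 0.707597 ms.
Propagation delays (d/s per hop): 0.0333333, 0.0333333, 0.0936667, 0.00117982, 0.07 ms; sum = 0.231513 ms.
End-to-end = 0.9391 ms.

0.9391 ms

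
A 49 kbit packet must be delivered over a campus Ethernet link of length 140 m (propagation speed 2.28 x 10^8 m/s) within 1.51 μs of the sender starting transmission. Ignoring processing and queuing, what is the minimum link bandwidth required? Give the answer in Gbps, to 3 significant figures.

Propagation delay = 140 / 2.28e+08 = 0.614035 μs.
Transmission budget = 1.51 − 0.614035 = 0.895965 μs.
R ≥ L / t_tx = 49000 bits / 8.95965e-07 s = 54.7 Gbps.

54.7 Gbps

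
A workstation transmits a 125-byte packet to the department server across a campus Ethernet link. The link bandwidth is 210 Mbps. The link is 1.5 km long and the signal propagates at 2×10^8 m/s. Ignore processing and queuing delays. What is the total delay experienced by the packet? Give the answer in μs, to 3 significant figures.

12.3 μs

L = 125 × 8 = 1000 bits.
Transmission delay = L/R = 1000 / 210000000 = 4.7619 μs.
Propagation delay = d/s = 1500 m / 200000000 m/s = 7.5 μs.
Total = 12.3 μs.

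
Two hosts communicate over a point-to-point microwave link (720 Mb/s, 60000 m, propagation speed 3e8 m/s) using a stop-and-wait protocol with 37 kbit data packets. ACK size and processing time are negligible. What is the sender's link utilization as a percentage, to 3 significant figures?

t_tx = L/R = 37000/720000000 = 5.13889e-05 s.
t_prop = 60000/300000000 = 0.0002 s; RTT = 0.0004 s.
Cycle = t_tx + RTT = 0.000451389 s.
Utilization = t_tx / cycle = 5.13889e-05/0.000451389 = 11.4 %.

11.4 %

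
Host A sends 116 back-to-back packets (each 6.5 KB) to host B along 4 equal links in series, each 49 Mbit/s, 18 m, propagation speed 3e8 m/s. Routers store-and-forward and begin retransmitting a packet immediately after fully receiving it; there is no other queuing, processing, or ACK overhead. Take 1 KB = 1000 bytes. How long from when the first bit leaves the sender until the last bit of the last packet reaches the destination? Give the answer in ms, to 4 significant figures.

126.3 ms

Per-hop transmission t_tx = L/R = 52000/49000000 = 1.06122 ms.
Per-hop propagation t_prop = 18/300000000 = 6e-05 ms.
Pipeline fill: first packet needs 4·t_tx to clear all hops; remaining 115 packets each add one t_tx.
Total = (4+116-1)·t_tx + 4·t_prop = 119·1.06122 + 4·6e-05 = 126.3 ms.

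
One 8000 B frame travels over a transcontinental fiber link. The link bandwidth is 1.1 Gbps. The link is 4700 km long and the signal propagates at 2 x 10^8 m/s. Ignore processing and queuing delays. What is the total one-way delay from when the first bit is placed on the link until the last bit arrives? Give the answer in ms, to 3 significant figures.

23.6 ms

L = 8000 × 8 = 64000 bits.
Transmission delay = L/R = 64000 / 1100000000 = 0.0581818 ms.
Propagation delay = d/s = 4700000 m / 200000000 m/s = 23.5 ms.
Total = 23.6 ms.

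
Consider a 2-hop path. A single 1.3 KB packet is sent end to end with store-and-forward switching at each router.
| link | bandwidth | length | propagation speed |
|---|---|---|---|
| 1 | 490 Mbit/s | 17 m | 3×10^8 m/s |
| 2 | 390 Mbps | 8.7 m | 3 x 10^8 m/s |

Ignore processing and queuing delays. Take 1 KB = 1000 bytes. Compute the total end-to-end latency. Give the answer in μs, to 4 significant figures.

47.98 μs

L = 10400 bits.
Transmission delays (L/R per hop): 21.2245, 26.6667 μs; sum = 47.8912 μs.
Propagation delays (d/s per hop): 0.0566667, 0.029 μs; sum = 0.0856667 μs.
End-to-end = 47.98 μs.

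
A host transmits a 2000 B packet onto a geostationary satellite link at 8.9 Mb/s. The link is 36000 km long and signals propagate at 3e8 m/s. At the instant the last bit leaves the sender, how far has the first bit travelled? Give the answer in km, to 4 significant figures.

t_tx = L/R = 16000/8900000 = 0.00179775 s.
Distance = s × t_tx = 300000000 × 0.00179775 = 539.3 km.

539.3 km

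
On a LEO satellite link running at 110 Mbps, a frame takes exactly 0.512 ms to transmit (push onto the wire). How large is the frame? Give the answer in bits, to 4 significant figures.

56320 bits

L = R × t_tx = 110000000 b/s × 0.000512 s = 56320 bits.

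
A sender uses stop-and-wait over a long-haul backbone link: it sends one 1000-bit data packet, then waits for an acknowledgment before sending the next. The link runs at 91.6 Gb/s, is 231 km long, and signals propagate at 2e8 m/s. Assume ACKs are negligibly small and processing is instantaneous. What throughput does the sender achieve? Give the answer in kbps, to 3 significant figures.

t_tx = L/R = 1000/91600000000 = 1.0917e-08 s.
t_prop = 231000/200000000 = 0.001155 s; RTT = 0.00231 s.
Cycle = t_tx + RTT = 0.00231001 s.
Throughput = L / cycle = 1000 / 0.00231001 = 433 kbps.

433 kbps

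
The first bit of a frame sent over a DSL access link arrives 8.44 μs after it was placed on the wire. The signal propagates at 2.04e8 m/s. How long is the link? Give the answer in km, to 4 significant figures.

d = s × t_prop = 204000000 × 8.44e-06 = 1.722 km.

1.722 km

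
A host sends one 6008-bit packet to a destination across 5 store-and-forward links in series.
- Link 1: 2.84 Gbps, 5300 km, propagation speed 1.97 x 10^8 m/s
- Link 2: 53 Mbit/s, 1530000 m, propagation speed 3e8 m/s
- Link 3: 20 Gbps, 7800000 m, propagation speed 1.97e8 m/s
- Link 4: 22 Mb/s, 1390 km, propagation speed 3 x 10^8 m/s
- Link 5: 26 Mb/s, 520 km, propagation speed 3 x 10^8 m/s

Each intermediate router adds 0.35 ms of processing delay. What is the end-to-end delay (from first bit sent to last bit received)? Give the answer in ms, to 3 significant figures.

Transmission delays (L/R per hop): 0.00211549, 0.113358, 0.0003004, 0.273091, 0.231077 ms; sum = 0.619942 ms.
Propagation delays (d/s per hop): 26.9036, 5.1, 39.5939, 4.63333, 1.73333 ms; sum = 77.9641 ms.
Processing at 4 router(s): 4 × 0.35 ms = 1.4 ms.
End-to-end = 80.0 ms.

80.0 ms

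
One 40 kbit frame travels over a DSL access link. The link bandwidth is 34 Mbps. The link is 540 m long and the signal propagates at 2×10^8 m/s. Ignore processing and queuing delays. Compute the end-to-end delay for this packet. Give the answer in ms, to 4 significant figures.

L = 40000 bits.
Transmission delay = L/R = 40000 / 34000000 = 1.17647 ms.
Propagation delay = d/s = 540 m / 200000000 m/s = 0.0027 ms.
Total = 1.179 ms.

1.179 ms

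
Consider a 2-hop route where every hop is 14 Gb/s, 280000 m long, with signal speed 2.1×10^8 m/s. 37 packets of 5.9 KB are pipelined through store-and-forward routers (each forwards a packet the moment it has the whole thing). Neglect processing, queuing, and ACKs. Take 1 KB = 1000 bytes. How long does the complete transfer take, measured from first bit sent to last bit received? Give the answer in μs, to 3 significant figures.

Per-hop transmission t_tx = L/R = 47200/14000000000 = 3.37143 μs.
Per-hop propagation t_prop = 280000/210000000 = 1333.33 μs.
Pipeline fill: first packet needs 2·t_tx to clear all hops; remaining 36 packets each add one t_tx.
Total = (2+37-1)·t_tx + 2·t_prop = 38·3.37143 + 2·1333.33 = 2790 μs.

2790 μs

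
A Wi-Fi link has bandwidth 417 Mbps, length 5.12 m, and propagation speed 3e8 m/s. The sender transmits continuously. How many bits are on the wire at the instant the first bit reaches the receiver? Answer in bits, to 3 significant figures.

Propagation delay = 5.12 / 300000000 = 1.70667e-08 s.
BDP = R × t_prop = 417000000 × 1.70667e-08 = 7.1168 bits.

7.12 bits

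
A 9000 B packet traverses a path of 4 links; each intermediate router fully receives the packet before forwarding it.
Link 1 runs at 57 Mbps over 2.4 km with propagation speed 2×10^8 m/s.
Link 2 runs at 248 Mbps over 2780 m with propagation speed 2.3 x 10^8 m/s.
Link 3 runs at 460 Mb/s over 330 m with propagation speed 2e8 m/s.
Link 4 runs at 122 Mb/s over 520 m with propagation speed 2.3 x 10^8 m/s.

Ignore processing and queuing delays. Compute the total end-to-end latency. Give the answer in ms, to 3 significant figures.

L = 9000 × 8 = 72000 bits.
Transmission delays (L/R per hop): 1.26316, 0.290323, 0.156522, 0.590164 ms; sum = 2.30017 ms.
Propagation delays (d/s per hop): 0.012, 0.012087, 0.00165, 0.00226087 ms; sum = 0.0279978 ms.
End-to-end = 2.33 ms.

2.33 ms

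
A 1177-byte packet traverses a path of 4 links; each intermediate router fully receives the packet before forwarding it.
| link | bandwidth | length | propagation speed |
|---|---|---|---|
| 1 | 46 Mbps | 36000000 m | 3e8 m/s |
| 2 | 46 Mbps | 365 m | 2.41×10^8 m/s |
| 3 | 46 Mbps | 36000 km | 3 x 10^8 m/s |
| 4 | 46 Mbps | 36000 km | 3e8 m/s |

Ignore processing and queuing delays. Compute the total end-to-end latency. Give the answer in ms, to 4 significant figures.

360.8 ms

L = 1177 × 8 = 9416 bits.
Transmission delay per hop = L/R = 9416/46000000 = 0.204696 ms; 4 hops → 0.818783 ms.
Propagation delays (d/s per hop): 120, 0.00151452, 120, 120 ms; sum = 360.002 ms.
End-to-end = 360.8 ms.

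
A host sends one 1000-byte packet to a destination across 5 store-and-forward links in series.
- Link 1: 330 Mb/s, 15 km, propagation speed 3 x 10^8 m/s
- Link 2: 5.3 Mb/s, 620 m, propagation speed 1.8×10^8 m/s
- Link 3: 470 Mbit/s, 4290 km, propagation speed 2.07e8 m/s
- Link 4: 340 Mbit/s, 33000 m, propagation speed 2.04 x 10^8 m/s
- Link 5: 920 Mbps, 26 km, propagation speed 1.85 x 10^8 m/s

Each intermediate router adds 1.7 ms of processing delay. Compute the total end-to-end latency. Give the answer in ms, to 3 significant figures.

29.5 ms

L = 1000 × 8 = 8000 bits.
Transmission delays (L/R per hop): 0.0242424, 1.50943, 0.0170213, 0.0235294, 0.00869565 ms; sum = 1.58292 ms.
Propagation delays (d/s per hop): 0.05, 0.00344444, 20.7246, 0.161765, 0.140541 ms; sum = 21.0804 ms.
Processing at 4 router(s): 4 × 1.7 ms = 6.8 ms.
End-to-end = 29.5 ms.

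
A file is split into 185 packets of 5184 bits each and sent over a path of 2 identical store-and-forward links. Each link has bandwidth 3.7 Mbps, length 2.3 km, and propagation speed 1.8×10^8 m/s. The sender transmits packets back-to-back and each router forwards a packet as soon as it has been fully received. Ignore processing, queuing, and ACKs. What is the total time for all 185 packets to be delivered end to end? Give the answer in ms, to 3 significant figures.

261 ms

Per-hop transmission t_tx = L/R = 5184/3700000 = 1.40108 ms.
Per-hop propagation t_prop = 2300/180000000 = 0.0127778 ms.
Pipeline fill: first packet needs 2·t_tx to clear all hops; remaining 184 packets each add one t_tx.
Total = (2+185-1)·t_tx + 2·t_prop = 186·1.40108 + 2·0.0127778 = 261 ms.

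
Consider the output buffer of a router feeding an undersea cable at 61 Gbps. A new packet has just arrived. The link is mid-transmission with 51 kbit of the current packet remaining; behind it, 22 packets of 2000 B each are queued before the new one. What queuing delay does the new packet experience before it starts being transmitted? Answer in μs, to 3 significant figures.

Each queued packet: L/R = 16000/61000000000 = 0.262295 μs.
22 queued → 5.77049 μs.
Plus remaining 51000 bits of current packet: 0.836066 μs.
Queuing delay = 6.61 μs.

6.61 μs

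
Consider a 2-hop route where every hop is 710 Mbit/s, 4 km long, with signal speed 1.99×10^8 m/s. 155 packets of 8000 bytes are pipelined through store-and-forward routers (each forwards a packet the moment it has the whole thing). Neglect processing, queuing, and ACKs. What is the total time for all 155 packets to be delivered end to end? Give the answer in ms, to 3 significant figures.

Per-hop transmission t_tx = L/R = 64000/710000000 = 0.0901408 ms.
Per-hop propagation t_prop = 4000/199000000 = 0.0201005 ms.
Pipeline fill: first packet needs 2·t_tx to clear all hops; remaining 154 packets each add one t_tx.
Total = (2+155-1)·t_tx + 2·t_prop = 156·0.0901408 + 2·0.0201005 = 14.1 ms.

14.1 ms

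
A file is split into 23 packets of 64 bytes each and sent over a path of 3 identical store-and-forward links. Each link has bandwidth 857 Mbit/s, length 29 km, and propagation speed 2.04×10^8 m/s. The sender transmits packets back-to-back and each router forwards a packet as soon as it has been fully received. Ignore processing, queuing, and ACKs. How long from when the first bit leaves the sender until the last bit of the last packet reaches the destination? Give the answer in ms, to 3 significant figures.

Per-hop transmission t_tx = L/R = 512/857000000 = 0.000597433 ms.
Per-hop propagation t_prop = 29000/204000000 = 0.142157 ms.
Pipeline fill: first packet needs 3·t_tx to clear all hops; remaining 22 packets each add one t_tx.
Total = (3+23-1)·t_tx + 3·t_prop = 25·0.000597433 + 3·0.142157 = 0.441 ms.

0.441 ms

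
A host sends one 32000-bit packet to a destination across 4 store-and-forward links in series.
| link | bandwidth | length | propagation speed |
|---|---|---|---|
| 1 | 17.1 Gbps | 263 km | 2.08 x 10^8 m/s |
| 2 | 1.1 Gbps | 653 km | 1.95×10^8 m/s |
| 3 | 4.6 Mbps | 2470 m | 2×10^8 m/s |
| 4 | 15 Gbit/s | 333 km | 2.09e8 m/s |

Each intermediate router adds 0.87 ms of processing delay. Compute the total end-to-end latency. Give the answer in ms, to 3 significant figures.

Transmission delays (L/R per hop): 0.00187135, 0.0290909, 6.95652, 0.00213333 ms; sum = 6.98962 ms.
Propagation delays (d/s per hop): 1.26442, 3.34872, 0.01235, 1.5933 ms; sum = 6.21879 ms.
Processing at 3 router(s): 3 × 0.87 ms = 2.61 ms.
End-to-end = 15.8 ms.

15.8 ms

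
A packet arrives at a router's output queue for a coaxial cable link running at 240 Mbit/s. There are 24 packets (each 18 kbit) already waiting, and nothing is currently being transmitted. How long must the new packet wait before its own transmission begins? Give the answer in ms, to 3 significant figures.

Each queued packet: L/R = 18000/240000000 = 0.075 ms.
24 queued → 1.8 ms.
Queuing delay = 1.80 ms.

1.80 ms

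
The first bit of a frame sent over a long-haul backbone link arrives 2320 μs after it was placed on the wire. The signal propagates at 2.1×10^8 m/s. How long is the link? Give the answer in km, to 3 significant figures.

d = s × t_prop = 210000000 × 0.00232 = 487 km.

487 km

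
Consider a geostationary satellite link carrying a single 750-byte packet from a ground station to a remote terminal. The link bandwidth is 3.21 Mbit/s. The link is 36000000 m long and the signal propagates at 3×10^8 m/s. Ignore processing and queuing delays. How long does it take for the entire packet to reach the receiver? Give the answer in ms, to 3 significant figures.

L = 750 × 8 = 6000 bits.
Transmission delay = L/R = 6000 / 3210000 = 1.86916 ms.
Propagation delay = d/s = 36000000 m / 300000000 m/s = 120 ms.
Total = 122 ms.

122 ms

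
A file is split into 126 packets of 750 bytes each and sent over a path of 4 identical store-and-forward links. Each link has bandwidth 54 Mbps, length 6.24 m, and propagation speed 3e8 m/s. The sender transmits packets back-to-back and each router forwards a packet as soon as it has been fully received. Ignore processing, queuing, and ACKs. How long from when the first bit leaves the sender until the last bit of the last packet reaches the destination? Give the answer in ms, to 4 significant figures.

14.33 ms

Per-hop transmission t_tx = L/R = 6000/54000000 = 0.111111 ms.
Per-hop propagation t_prop = 6.24/300000000 = 2.08e-05 ms.
Pipeline fill: first packet needs 4·t_tx to clear all hops; remaining 125 packets each add one t_tx.
Total = (4+126-1)·t_tx + 4·t_prop = 129·0.111111 + 4·2.08e-05 = 14.33 ms.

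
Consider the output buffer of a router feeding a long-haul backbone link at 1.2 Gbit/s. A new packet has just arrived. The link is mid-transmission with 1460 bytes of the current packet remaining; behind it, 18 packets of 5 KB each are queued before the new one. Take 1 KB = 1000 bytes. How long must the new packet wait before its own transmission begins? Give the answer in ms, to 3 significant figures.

0.610 ms

Each queued packet: L/R = 40000/1200000000 = 0.0333333 ms.
18 queued → 0.6 ms.
Plus remaining 11680 bits of current packet: 0.00973333 ms.
Queuing delay = 0.610 ms.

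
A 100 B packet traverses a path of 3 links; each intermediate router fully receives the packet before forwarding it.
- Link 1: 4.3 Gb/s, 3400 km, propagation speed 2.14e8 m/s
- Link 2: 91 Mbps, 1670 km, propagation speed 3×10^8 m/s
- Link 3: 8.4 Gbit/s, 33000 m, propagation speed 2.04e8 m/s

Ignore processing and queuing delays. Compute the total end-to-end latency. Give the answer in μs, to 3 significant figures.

L = 100 × 8 = 800 bits.
Transmission delays (L/R per hop): 0.186047, 8.79121, 0.0952381 μs; sum = 9.07249 μs.
Propagation delays (d/s per hop): 15887.9, 5566.67, 161.765 μs; sum = 21616.3 μs.
End-to-end = 21600 μs.

21600 μs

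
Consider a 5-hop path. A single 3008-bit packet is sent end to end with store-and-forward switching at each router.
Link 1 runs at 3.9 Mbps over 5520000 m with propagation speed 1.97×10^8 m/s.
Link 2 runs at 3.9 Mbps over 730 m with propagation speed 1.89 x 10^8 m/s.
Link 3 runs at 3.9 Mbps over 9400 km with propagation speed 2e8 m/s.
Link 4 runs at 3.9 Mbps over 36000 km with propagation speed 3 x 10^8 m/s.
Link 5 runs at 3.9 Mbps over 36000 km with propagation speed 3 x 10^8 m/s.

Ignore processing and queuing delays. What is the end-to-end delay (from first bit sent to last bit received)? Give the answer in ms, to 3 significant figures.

319 ms

Transmission delay per hop = L/R = 3008/3900000 = 0.771282 ms; 5 hops → 3.85641 ms.
Propagation delays (d/s per hop): 28.0203, 0.00386243, 47, 120, 120 ms; sum = 315.024 ms.
End-to-end = 319 ms.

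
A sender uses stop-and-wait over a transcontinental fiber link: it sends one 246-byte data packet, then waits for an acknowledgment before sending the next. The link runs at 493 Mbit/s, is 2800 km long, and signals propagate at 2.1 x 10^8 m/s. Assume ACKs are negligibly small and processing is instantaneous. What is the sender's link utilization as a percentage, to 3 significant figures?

t_tx = L/R = 1968/493000000 = 3.99189e-06 s.
t_prop = 2800000/210000000 = 0.0133333 s; RTT = 0.0266667 s.
Cycle = t_tx + RTT = 0.0266707 s.
Utilization = t_tx / cycle = 3.99189e-06/0.0266707 = 0.0150 %.

0.0150 %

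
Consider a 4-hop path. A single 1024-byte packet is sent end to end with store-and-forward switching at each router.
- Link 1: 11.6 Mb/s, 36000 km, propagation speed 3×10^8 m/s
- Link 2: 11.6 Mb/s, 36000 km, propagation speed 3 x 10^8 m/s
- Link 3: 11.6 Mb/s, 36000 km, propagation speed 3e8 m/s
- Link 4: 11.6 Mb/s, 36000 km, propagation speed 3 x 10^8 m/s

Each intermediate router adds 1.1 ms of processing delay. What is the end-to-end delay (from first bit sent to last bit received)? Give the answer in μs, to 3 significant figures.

486000 μs

L = 1024 × 8 = 8192 bits.
Transmission delay per hop = L/R = 8192/11600000 = 706.207 μs; 4 hops → 2824.83 μs.
Propagation delays (d/s per hop): 120000, 120000, 120000, 120000 μs; sum = 480000 μs.
Processing at 3 router(s): 3 × 1.1 ms = 3300 μs.
End-to-end = 486000 μs.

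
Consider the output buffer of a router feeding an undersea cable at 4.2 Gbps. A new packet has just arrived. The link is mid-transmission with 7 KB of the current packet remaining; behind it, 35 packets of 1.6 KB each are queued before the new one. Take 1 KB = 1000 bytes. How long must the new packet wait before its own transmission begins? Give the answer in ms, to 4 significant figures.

Each queued packet: L/R = 12800/4200000000 = 0.00304762 ms.
35 queued → 0.106667 ms.
Plus remaining 56000 bits of current packet: 0.0133333 ms.
Queuing delay = 0.1200 ms.

0.1200 ms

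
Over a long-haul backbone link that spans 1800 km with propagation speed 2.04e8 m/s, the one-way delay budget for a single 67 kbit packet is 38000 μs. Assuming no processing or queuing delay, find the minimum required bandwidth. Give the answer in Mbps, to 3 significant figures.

2.30 Mbps

Propagation delay = 1800000 / 204000000 = 8823.53 μs.
Transmission budget = 38000 − 8823.53 = 29176.5 μs.
R ≥ L / t_tx = 67000 bits / 0.0291765 s = 2.30 Mbps.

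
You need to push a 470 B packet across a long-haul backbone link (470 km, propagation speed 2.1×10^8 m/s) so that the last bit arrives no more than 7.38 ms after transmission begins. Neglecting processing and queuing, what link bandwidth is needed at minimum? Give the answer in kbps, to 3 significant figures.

L = 3760 bits.
Propagation delay = 470000 / 210000000 = 2.2381 ms.
Transmission budget = 7.38 − 2.2381 = 5.1419 ms.
R ≥ L / t_tx = 3760 bits / 0.0051419 s = 731 kbps.

731 kbps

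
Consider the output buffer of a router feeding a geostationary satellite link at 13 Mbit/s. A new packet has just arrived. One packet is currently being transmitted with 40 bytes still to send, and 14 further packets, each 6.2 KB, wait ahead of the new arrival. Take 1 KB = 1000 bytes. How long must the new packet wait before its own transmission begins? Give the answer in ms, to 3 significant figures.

53.4 ms

Each queued packet: L/R = 49600/13000000 = 3.81538 ms.
14 queued → 53.4154 ms.
Plus remaining 320 bits of current packet: 0.0246154 ms.
Queuing delay = 53.4 ms.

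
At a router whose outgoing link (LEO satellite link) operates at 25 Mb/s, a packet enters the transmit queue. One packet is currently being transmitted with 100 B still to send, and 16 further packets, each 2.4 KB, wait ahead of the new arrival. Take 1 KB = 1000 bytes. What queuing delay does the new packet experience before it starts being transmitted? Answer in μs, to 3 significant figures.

Each queued packet: L/R = 19200/25000000 = 768 μs.
16 queued → 12288 μs.
Plus remaining 800 bits of current packet: 32 μs.
Queuing delay = 12300 μs.

12300 μs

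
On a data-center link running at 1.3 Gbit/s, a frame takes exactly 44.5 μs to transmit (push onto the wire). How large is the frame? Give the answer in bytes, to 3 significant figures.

L = R × t_tx = 1300000000 b/s × 4.45e-05 s = 57850 bits.
In bytes: 57850 / 8 = 7230 bytes.

7230 bytes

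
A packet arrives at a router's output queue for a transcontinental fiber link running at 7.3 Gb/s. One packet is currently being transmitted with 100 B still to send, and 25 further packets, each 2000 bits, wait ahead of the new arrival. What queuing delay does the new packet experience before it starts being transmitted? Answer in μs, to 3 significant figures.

Each queued packet: L/R = 2000/7300000000 = 0.273973 μs.
25 queued → 6.84932 μs.
Plus remaining 800 bits of current packet: 0.109589 μs.
Queuing delay = 6.96 μs.

6.96 μs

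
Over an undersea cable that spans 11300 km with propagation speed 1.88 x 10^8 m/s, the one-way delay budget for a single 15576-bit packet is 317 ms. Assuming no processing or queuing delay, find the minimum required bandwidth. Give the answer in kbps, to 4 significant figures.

Propagation delay = 11300000 / 188000000 = 60.1064 ms.
Transmission budget = 317 − 60.1064 = 256.894 ms.
R ≥ L / t_tx = 15576 bits / 0.256894 s = 60.63 kbps.

60.63 kbps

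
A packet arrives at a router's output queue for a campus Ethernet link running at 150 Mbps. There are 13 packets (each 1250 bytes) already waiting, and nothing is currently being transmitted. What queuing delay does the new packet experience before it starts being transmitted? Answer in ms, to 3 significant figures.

0.867 ms

Each queued packet: L/R = 10000/150000000 = 0.0666667 ms.
13 queued → 0.866667 ms.
Queuing delay = 0.867 ms.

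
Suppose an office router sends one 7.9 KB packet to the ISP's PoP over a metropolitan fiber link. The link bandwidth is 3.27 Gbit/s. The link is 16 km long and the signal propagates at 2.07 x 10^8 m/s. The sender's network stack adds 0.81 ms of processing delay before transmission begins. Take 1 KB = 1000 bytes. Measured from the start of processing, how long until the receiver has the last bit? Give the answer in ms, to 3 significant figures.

L = 63200 bits.
Transmission delay = L/R = 63200 / 3270000000 = 0.0193272 ms.
Propagation delay = d/s = 16000 m / 2.07e+08 m/s = 0.0772947 ms.
Plus processing delay 0.81 ms = 0.81 ms.
Total = 0.907 ms.

0.907 ms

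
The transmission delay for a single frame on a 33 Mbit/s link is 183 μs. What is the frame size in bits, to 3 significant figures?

6040 bits

L = R × t_tx = 33000000 b/s × 0.000183 s = 6039 bits.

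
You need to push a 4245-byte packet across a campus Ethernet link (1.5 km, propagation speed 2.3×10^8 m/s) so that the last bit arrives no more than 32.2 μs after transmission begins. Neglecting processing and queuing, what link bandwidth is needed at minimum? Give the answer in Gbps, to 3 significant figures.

1.32 Gbps

L = 33960 bits.
Propagation delay = 1500 / 2.3e+08 = 6.52174 μs.
Transmission budget = 32.2 − 6.52174 = 25.6783 μs.
R ≥ L / t_tx = 33960 bits / 2.56783e-05 s = 1.32 Gbps.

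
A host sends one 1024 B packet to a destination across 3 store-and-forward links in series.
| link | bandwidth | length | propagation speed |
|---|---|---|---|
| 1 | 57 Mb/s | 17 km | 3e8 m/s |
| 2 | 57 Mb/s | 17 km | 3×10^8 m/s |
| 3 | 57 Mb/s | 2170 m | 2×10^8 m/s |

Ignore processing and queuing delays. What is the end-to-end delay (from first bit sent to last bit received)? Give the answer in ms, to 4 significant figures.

L = 1024 × 8 = 8192 bits.
Transmission delay per hop = L/R = 8192/57000000 = 0.143719 ms; 3 hops → 0.431158 ms.
Propagation delays (d/s per hop): 0.0566667, 0.0566667, 0.01085 ms; sum = 0.124183 ms.
End-to-end = 0.5553 ms.

0.5553 ms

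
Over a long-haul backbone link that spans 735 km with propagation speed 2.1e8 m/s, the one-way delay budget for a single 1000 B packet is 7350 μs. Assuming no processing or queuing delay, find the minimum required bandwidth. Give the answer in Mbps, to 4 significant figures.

2.078 Mbps

L = 8000 bits.
Propagation delay = 735000 / 210000000 = 3500 μs.
Transmission budget = 7350 − 3500 = 3850 μs.
R ≥ L / t_tx = 8000 bits / 0.00385 s = 2.078 Mbps.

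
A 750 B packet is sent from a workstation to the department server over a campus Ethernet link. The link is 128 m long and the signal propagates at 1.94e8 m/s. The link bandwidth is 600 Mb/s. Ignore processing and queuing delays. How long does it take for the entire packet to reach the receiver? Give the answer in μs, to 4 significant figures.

L = 750 × 8 = 6000 bits.
Transmission delay = L/R = 6000 / 600000000 = 10 μs.
Propagation delay = d/s = 128 m / 194000000 m/s = 0.659794 μs.
Total = 10.66 μs.

10.66 μs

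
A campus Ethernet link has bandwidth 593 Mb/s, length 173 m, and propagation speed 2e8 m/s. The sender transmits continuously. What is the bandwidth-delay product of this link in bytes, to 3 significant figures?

64.1 bytes

Propagation delay = 173 / 200000000 = 8.65e-07 s.
BDP = R × t_prop = 593000000 × 8.65e-07 = 512.945 bits.
In bytes: 512.945/8 = 64.1 bytes.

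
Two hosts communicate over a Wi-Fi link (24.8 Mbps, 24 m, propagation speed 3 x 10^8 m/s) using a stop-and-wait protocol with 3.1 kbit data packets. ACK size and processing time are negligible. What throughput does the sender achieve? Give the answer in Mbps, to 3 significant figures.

t_tx = L/R = 3100/24800000 = 0.000125 s.
t_prop = 24/300000000 = 8e-08 s; RTT = 1.6e-07 s.
Cycle = t_tx + RTT = 0.00012516 s.
Throughput = L / cycle = 3100 / 0.00012516 = 24.8 Mbps.

24.8 Mbps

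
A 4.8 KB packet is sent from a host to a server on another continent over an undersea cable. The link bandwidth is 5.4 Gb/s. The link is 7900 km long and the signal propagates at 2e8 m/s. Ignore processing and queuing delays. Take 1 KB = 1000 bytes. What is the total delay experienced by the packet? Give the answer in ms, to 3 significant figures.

L = 38400 bits.
Transmission delay = L/R = 38400 / 5400000000 = 0.00711111 ms.
Propagation delay = d/s = 7900000 m / 200000000 m/s = 39.5 ms.
Total = 39.5 ms.

39.5 ms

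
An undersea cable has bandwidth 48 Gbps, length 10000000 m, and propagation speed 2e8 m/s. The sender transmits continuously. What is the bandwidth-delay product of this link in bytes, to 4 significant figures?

Propagation delay = 10000000 / 200000000 = 0.05 s.
BDP = R × t_prop = 48000000000 × 0.05 = 2400000000 bits.
In bytes: 2400000000/8 = 300000000 bytes.

300000000 bytes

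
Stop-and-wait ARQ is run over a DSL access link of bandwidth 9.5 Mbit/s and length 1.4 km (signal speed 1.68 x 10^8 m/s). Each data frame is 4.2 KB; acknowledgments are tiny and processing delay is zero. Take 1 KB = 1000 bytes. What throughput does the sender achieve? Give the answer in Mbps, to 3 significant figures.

9.46 Mbps

t_tx = L/R = 33600/9500000 = 0.00353684 s.
t_prop = 1400/168000000 = 8.33333e-06 s; RTT = 1.66667e-05 s.
Cycle = t_tx + RTT = 0.00355351 s.
Throughput = L / cycle = 33600 / 0.00355351 = 9.46 Mbps.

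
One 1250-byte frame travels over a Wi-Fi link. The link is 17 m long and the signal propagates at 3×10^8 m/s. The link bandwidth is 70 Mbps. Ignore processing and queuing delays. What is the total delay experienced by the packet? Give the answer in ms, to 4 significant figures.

0.1429 ms

L = 1250 × 8 = 10000 bits.
Transmission delay = L/R = 10000 / 70000000 = 0.142857 ms.
Propagation delay = d/s = 17 m / 300000000 m/s = 5.66667e-05 ms.
Total = 0.1429 ms.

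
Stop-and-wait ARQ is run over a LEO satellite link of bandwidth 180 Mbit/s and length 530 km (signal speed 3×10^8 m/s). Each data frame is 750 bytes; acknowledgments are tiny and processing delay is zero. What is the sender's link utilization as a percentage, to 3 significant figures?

0.935 %

t_tx = L/R = 6000/180000000 = 3.33333e-05 s.
t_prop = 530000/300000000 = 0.00176667 s; RTT = 0.00353333 s.
Cycle = t_tx + RTT = 0.00356667 s.
Utilization = t_tx / cycle = 3.33333e-05/0.00356667 = 0.935 %.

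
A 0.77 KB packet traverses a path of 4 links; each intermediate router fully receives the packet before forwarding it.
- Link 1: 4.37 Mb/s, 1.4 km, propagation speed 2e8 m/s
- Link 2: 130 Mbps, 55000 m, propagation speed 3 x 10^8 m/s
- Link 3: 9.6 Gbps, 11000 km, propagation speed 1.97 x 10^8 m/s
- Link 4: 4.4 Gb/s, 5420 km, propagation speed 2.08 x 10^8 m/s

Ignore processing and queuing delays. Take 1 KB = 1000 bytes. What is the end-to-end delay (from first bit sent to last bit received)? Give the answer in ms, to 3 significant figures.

L = 6160 bits.
Transmission delays (L/R per hop): 1.40961, 0.0473846, 0.000641667, 0.0014 ms; sum = 1.45904 ms.
Propagation delays (d/s per hop): 0.007, 0.183333, 55.8376, 26.0577 ms; sum = 82.0856 ms.
End-to-end = 83.5 ms.

83.5 ms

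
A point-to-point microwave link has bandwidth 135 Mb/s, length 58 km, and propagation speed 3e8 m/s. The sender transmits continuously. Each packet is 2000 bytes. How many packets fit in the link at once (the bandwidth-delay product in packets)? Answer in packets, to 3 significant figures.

Propagation delay = 58000 / 300000000 = 0.000193333 s.
BDP = R × t_prop = 135000000 × 0.000193333 = 26100 bits.
In packets of 16000 bits: 1.63 packets.

1.63 packets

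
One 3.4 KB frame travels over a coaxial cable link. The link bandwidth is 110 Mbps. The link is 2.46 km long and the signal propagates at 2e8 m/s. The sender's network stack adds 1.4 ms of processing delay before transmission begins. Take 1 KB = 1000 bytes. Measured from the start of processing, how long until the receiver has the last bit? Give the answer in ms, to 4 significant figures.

L = 27200 bits.
Transmission delay = L/R = 27200 / 110000000 = 0.247273 ms.
Propagation delay = d/s = 2460 m / 200000000 m/s = 0.0123 ms.
Plus processing delay 1.4 ms = 1.4 ms.
Total = 1.660 ms.

1.660 ms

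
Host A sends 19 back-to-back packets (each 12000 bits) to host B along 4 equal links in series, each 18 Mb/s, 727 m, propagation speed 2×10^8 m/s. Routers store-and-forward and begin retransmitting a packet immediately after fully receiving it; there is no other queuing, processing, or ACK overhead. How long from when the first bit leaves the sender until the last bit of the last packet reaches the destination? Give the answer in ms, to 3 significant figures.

Per-hop transmission t_tx = L/R = 12000/18000000 = 0.666667 ms.
Per-hop propagation t_prop = 727/200000000 = 0.003635 ms.
Pipeline fill: first packet needs 4·t_tx to clear all hops; remaining 18 packets each add one t_tx.
Total = (4+19-1)·t_tx + 4·t_prop = 22·0.666667 + 4·0.003635 = 14.7 ms.

14.7 ms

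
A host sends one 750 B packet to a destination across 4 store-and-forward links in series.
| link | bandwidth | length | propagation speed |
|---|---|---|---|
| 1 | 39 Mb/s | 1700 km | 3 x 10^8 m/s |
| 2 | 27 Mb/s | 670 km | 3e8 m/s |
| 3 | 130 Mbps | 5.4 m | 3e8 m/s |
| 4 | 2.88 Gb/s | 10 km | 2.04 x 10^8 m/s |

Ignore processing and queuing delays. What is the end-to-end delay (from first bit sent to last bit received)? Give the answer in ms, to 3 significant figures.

L = 750 × 8 = 6000 bits.
Transmission delays (L/R per hop): 0.153846, 0.222222, 0.0461538, 0.00208333 ms; sum = 0.424306 ms.
Propagation delays (d/s per hop): 5.66667, 2.23333, 1.8e-05, 0.0490196 ms; sum = 7.94904 ms.
End-to-end = 8.37 ms.

8.37 ms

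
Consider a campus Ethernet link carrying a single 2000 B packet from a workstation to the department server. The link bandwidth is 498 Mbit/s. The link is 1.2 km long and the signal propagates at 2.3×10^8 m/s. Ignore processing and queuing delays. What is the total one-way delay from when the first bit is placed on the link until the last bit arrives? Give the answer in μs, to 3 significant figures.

L = 2000 × 8 = 16000 bits.
Transmission delay = L/R = 16000 / 498000000 = 32.1285 μs.
Propagation delay = d/s = 1200 m / 2.3e+08 m/s = 5.21739 μs.
Total = 37.3 μs.

37.3 μs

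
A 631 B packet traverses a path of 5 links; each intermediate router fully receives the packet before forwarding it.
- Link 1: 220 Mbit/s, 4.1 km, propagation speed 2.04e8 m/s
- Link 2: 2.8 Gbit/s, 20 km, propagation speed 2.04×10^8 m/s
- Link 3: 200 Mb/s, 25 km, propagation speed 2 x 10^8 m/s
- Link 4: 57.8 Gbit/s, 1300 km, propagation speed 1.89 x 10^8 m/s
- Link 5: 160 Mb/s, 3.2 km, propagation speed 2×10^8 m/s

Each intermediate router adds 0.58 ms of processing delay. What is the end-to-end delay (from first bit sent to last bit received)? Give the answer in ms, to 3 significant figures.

9.54 ms

L = 631 × 8 = 5048 bits.
Transmission delays (L/R per hop): 0.0229455, 0.00180286, 0.02524, 8.73356e-05, 0.03155 ms; sum = 0.0816256 ms.
Propagation delays (d/s per hop): 0.020098, 0.0980392, 0.125, 6.87831, 0.016 ms; sum = 7.13744 ms.
Processing at 4 router(s): 4 × 0.58 ms = 2.32 ms.
End-to-end = 9.54 ms.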